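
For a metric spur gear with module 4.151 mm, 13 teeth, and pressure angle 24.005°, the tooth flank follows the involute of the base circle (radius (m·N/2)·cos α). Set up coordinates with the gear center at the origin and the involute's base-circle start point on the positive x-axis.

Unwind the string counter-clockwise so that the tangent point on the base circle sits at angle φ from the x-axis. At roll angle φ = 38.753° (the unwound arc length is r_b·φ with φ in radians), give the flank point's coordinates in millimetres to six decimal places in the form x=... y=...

x=29.657144 y=2.427766

pitch radius r_p = m·N/2 = 4.151·13/2 = 26.981500
base radius r_b = r_p·cos α = 26.981500·cos 24.005° = 24.647869
roll angle φ = 38.753° = 0.67636745 rad
x = r_b·(cos φ + φ·sin φ) = 24.647869·(0.77985171 + 0.67636745·0.62596431) = 29.657144
y = r_b·(sin φ − φ·cos φ) = 24.647869·(0.62596431 − 0.67636745·0.77985171) = 2.427766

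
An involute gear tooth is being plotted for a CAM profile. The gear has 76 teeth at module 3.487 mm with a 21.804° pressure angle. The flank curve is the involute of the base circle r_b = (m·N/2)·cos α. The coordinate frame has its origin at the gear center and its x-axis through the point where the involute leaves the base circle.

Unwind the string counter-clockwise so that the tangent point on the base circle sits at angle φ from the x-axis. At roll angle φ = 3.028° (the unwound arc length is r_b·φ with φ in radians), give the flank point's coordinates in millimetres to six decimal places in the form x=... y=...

pitch radius r_p = m·N/2 = 3.487·76/2 = 132.506000
base radius r_b = r_p·cos α = 132.506000·cos 21.804° = 123.026507
roll angle φ = 3.028° = 0.05284857 rad
x = r_b·(cos φ + φ·sin φ) = 123.026507·(0.99860384 + 0.05284857·0.05282397) = 123.198192
y = r_b·(sin φ − φ·cos φ) = 123.026507·(0.05282397 − 0.05284857·0.99860384) = 0.006051

x=123.198192 y=0.006051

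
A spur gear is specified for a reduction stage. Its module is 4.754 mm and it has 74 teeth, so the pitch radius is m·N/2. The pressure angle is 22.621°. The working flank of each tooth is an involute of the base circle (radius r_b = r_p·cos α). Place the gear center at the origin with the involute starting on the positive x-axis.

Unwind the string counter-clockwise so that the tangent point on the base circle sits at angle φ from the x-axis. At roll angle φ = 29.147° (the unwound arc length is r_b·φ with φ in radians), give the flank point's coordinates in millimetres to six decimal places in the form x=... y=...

pitch radius r_p = m·N/2 = 4.754·74/2 = 175.898000
base radius r_b = r_p·cos α = 175.898000·cos 22.621° = 162.366044
roll angle φ = 29.147° = 0.50871112 rad
x = r_b·(cos φ + φ·sin φ) = 162.366044·(0.87337299 + 0.50871112·0.48705198) = 182.035350
y = r_b·(sin φ − φ·cos φ) = 162.366044·(0.48705198 − 0.50871112·0.87337299) = 6.942355

x=182.035350 y=6.942355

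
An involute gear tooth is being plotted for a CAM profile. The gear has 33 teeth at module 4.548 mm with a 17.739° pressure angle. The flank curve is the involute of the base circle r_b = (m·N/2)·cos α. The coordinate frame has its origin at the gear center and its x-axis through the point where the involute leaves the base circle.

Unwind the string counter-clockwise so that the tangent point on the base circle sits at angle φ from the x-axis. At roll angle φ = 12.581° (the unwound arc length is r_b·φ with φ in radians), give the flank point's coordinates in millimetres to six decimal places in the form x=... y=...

x=73.176435 y=0.251021

pitch radius r_p = m·N/2 = 4.548·33/2 = 75.042000
base radius r_b = r_p·cos α = 75.042000·cos 17.739° = 71.474076
roll angle φ = 12.581° = 0.21957987 rad
x = r_b·(cos φ + φ·sin φ) = 71.474076·(0.97598905 + 0.21957987·0.21781960) = 73.176435
y = r_b·(sin φ − φ·cos φ) = 71.474076·(0.21781960 − 0.21957987·0.97598905) = 0.251021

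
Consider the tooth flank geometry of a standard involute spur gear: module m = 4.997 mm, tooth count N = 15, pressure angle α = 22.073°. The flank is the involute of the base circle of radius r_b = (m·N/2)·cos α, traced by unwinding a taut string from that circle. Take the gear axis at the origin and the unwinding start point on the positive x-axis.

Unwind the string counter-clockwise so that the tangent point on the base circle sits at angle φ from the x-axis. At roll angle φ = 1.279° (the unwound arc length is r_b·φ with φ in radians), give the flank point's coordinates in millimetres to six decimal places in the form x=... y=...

x=34.739270 y=0.000129

pitch radius r_p = m·N/2 = 4.997·15/2 = 37.477500
base radius r_b = r_p·cos α = 37.477500·cos 22.073° = 34.730617
roll angle φ = 1.279° = 0.02232276 rad
x = r_b·(cos φ + φ·sin φ) = 34.730617·(0.99975086 + 0.02232276·0.02232091) = 34.739270
y = r_b·(sin φ − φ·cos φ) = 34.730617·(0.02232091 − 0.02232276·0.99975086) = 0.000129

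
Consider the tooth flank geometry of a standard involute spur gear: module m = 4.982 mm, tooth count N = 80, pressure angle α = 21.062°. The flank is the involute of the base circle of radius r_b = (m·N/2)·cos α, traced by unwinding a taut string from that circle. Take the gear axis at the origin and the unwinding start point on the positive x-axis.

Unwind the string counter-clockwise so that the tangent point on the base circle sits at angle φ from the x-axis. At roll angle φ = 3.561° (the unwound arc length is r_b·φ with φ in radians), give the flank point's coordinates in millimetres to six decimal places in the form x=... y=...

x=186.325345 y=0.014876

pitch radius r_p = m·N/2 = 4.982·80/2 = 199.280000
base radius r_b = r_p·cos α = 199.280000·cos 21.062° = 185.966519
roll angle φ = 3.561° = 0.06215117 rad
x = r_b·(cos φ + φ·sin φ) = 185.966519·(0.99806924 + 0.06215117·0.06211117) = 186.325345
y = r_b·(sin φ − φ·cos φ) = 185.966519·(0.06211117 − 0.06215117·0.99806924) = 0.014876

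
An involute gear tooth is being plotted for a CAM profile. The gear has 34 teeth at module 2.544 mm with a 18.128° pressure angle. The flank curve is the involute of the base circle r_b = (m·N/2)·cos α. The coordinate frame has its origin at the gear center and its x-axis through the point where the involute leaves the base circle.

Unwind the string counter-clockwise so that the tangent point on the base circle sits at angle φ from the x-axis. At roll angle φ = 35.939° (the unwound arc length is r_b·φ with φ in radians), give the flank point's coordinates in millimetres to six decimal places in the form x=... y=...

x=48.408839 y=3.249977

pitch radius r_p = m·N/2 = 2.544·34/2 = 43.248000
base radius r_b = r_p·cos α = 43.248000·cos 18.128° = 41.101333
roll angle φ = 35.939° = 0.62725388 rad
x = r_b·(cos φ + φ·sin φ) = 41.101333·(0.80964232 + 0.62725388·0.58692360) = 48.408839
y = r_b·(sin φ − φ·cos φ) = 41.101333·(0.58692360 − 0.62725388·0.80964232) = 3.249977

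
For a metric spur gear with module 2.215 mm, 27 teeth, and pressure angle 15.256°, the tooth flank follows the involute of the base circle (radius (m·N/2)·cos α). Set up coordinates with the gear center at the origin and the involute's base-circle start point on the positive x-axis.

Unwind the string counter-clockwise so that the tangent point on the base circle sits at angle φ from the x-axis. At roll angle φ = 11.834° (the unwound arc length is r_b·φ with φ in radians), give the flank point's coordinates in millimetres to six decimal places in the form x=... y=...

x=29.457521 y=0.084368

pitch radius r_p = m·N/2 = 2.215·27/2 = 29.902500
base radius r_b = r_p·cos α = 29.902500·cos 15.256° = 28.848729
roll angle φ = 11.834° = 0.20654226 rad
x = r_b·(cos φ + φ·sin φ) = 28.848729·(0.97874587 + 0.20654226·0.20507689) = 29.457521
y = r_b·(sin φ − φ·cos φ) = 28.848729·(0.20507689 − 0.20654226·0.97874587) = 0.084368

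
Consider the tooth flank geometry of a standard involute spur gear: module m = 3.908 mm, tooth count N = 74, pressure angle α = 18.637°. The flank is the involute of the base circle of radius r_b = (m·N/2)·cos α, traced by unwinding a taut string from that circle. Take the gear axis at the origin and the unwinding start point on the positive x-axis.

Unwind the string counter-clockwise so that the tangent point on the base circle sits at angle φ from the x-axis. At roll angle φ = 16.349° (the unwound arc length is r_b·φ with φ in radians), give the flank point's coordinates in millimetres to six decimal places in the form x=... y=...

pitch radius r_p = m·N/2 = 3.908·74/2 = 144.596000
base radius r_b = r_p·cos α = 144.596000·cos 18.637° = 137.013709
roll angle φ = 16.349° = 0.28534388 rad
x = r_b·(cos φ + φ·sin φ) = 137.013709·(0.95956491 + 0.28534388·0.28148744) = 142.478587
y = r_b·(sin φ − φ·cos φ) = 137.013709·(0.28148744 − 0.28534388·0.95956491) = 1.052466

x=142.478587 y=1.052466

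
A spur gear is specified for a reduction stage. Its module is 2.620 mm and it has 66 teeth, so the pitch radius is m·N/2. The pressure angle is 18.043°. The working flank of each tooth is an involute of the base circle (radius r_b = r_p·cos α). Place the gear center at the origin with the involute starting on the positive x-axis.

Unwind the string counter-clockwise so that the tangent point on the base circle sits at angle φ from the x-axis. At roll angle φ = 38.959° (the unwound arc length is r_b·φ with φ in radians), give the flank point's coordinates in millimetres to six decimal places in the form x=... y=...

pitch radius r_p = m·N/2 = 2.620·66/2 = 86.460000
base radius r_b = r_p·cos α = 86.460000·cos 18.043° = 82.208272
roll angle φ = 38.959° = 0.67996282 rad
x = r_b·(cos φ + φ·sin φ) = 82.208272·(0.77759609 + 0.67996282·0.62876412) = 99.071845
y = r_b·(sin φ − φ·cos φ) = 82.208272·(0.62876412 − 0.67996282·0.77759609) = 8.223103

x=99.071845 y=8.223103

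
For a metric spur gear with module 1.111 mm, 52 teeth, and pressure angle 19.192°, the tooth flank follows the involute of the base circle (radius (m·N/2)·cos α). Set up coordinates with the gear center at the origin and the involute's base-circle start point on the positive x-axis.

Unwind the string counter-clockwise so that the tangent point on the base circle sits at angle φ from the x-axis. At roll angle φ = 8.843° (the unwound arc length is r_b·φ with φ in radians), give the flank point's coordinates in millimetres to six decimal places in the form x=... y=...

x=27.603570 y=0.033353

pitch radius r_p = m·N/2 = 1.111·52/2 = 28.886000
base radius r_b = r_p·cos α = 28.886000·cos 19.192° = 27.280582
roll angle φ = 8.843° = 0.15433947 rad
x = r_b·(cos φ + φ·sin φ) = 27.280582·(0.98811329 + 0.15433947·0.15372745) = 27.603570
y = r_b·(sin φ − φ·cos φ) = 27.280582·(0.15372745 − 0.15433947·0.98811329) = 0.033353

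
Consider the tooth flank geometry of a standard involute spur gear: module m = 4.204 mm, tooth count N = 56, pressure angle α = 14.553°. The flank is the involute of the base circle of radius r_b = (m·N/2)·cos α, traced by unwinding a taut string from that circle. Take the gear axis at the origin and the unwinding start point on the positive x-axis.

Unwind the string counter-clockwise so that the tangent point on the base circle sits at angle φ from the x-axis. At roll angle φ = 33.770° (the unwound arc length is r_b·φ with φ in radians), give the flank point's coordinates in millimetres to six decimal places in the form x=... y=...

x=132.039427 y=7.509304

pitch radius r_p = m·N/2 = 4.204·56/2 = 117.712000
base radius r_b = r_p·cos α = 117.712000·cos 14.553° = 113.935283
roll angle φ = 33.770° = 0.58939769 rad
x = r_b·(cos φ + φ·sin φ) = 113.935283·(0.83127563 + 0.58939769·0.55586044) = 132.039427
y = r_b·(sin φ − φ·cos φ) = 113.935283·(0.55586044 − 0.58939769·0.83127563) = 7.509304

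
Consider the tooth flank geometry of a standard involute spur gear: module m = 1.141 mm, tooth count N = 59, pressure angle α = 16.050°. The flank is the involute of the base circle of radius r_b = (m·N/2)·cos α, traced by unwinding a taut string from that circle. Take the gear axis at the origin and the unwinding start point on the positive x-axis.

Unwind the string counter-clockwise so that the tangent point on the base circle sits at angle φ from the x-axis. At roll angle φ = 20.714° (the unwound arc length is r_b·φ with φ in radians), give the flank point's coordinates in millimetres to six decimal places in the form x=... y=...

x=34.392847 y=0.502871

pitch radius r_p = m·N/2 = 1.141·59/2 = 33.659500
base radius r_b = r_p·cos α = 33.659500·cos 16.050° = 32.347479
roll angle φ = 20.714° = 0.36152750 rad
x = r_b·(cos φ + φ·sin φ) = 32.347479·(0.93535763 + 0.36152750·0.35370341) = 34.392847
y = r_b·(sin φ − φ·cos φ) = 32.347479·(0.35370341 − 0.36152750·0.93535763) = 0.502871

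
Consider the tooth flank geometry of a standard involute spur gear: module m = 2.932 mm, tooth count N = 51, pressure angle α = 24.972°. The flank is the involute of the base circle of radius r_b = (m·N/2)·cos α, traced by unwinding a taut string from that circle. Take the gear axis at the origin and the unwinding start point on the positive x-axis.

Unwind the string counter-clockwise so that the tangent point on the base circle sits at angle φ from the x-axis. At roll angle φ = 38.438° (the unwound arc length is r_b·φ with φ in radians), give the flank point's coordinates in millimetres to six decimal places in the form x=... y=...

pitch radius r_p = m·N/2 = 2.932·51/2 = 74.766000
base radius r_b = r_p·cos α = 74.766000·cos 24.972° = 67.776441
roll angle φ = 38.438° = 0.67086966 rad
x = r_b·(cos φ + φ·sin φ) = 67.776441·(0.78328132 + 0.67086966·0.62166741) = 81.354714
y = r_b·(sin φ − φ·cos φ) = 67.776441·(0.62166741 − 0.67086966·0.78328132) = 6.519262

x=81.354714 y=6.519262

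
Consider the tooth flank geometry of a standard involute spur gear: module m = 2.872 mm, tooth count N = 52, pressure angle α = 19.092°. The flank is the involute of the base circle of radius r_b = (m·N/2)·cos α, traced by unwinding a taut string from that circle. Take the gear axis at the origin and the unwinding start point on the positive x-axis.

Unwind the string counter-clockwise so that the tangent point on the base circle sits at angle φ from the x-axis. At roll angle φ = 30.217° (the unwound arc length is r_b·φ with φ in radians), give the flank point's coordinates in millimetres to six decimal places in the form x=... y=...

pitch radius r_p = m·N/2 = 2.872·52/2 = 74.672000
base radius r_b = r_p·cos α = 74.672000·cos 19.092° = 70.564636
roll angle φ = 30.217° = 0.52738614 rad
x = r_b·(cos φ + φ·sin φ) = 70.564636·(0.86412551 + 0.52738614·0.50327636) = 79.706037
y = r_b·(sin φ − φ·cos φ) = 70.564636·(0.50327636 − 0.52738614·0.86412551) = 3.355245

x=79.706037 y=3.355245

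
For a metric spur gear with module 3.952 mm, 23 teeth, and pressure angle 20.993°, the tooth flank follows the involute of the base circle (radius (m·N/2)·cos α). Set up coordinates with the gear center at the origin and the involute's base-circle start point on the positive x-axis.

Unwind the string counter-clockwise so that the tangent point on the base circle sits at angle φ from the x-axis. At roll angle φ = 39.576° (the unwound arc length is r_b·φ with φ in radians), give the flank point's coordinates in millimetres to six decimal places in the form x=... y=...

x=51.377835 y=4.442521

pitch radius r_p = m·N/2 = 3.952·23/2 = 45.448000
base radius r_b = r_p·cos α = 45.448000·cos 20.993° = 42.431353
roll angle φ = 39.576° = 0.69073150 rad
x = r_b·(cos φ + φ·sin φ) = 42.431353·(0.77078018 + 0.69073150·0.63710118) = 51.377835
y = r_b·(sin φ − φ·cos φ) = 42.431353·(0.63710118 − 0.69073150·0.77078018) = 4.442521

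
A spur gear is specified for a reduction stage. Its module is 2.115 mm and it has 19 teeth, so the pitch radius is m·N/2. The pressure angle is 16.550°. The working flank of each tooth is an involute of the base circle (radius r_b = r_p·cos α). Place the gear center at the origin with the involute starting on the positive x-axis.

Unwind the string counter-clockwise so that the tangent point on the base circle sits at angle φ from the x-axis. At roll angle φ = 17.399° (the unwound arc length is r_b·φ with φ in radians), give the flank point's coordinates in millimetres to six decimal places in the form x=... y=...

x=20.127769 y=0.178128

pitch radius r_p = m·N/2 = 2.115·19/2 = 20.092500
base radius r_b = r_p·cos α = 20.092500·cos 16.550° = 19.260098
roll angle φ = 17.399° = 0.30366984 rad
x = r_b·(cos φ + φ·sin φ) = 19.260098·(0.95424555 + 0.30366984·0.29902414) = 20.127769
y = r_b·(sin φ − φ·cos φ) = 19.260098·(0.29902414 − 0.30366984·0.95424555) = 0.178128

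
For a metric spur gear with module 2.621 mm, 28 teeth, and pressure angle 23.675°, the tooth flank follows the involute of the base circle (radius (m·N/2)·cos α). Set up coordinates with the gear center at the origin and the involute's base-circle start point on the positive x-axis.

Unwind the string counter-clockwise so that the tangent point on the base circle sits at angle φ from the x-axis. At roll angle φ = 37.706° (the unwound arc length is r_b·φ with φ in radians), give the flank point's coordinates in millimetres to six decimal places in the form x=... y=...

pitch radius r_p = m·N/2 = 2.621·28/2 = 36.694000
base radius r_b = r_p·cos α = 36.694000·cos 23.675° = 33.605755
roll angle φ = 37.706° = 0.65809385 rad
x = r_b·(cos φ + φ·sin φ) = 33.605755·(0.79115949 + 0.65809385·0.61160989) = 40.113718
y = r_b·(sin φ − φ·cos φ) = 33.605755·(0.61160989 − 0.65809385·0.79115949) = 3.056534

x=40.113718 y=3.056534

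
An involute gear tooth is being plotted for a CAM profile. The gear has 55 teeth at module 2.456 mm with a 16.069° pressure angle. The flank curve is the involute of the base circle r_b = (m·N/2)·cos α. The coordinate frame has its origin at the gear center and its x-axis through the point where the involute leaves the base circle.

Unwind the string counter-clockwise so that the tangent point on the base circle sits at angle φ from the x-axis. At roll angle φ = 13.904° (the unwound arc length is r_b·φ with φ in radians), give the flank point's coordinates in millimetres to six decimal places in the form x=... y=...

pitch radius r_p = m·N/2 = 2.456·55/2 = 67.540000
base radius r_b = r_p·cos α = 67.540000·cos 16.069° = 64.901148
roll angle φ = 13.904° = 0.24267058 rad
x = r_b·(cos φ + φ·sin φ) = 64.901148·(0.97069971 + 0.24267058·0.24029581) = 66.784089
y = r_b·(sin φ − φ·cos φ) = 64.901148·(0.24029581 − 0.24267058·0.97069971) = 0.307343

x=66.784089 y=0.307343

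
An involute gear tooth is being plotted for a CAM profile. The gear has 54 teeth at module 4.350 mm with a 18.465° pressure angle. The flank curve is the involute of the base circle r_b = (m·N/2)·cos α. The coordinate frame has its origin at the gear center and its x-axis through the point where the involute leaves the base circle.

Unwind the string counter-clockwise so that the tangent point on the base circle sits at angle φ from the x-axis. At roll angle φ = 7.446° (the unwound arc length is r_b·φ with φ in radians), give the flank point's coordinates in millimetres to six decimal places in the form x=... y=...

pitch radius r_p = m·N/2 = 4.350·54/2 = 117.450000
base radius r_b = r_p·cos α = 117.450000·cos 18.465° = 111.403358
roll angle φ = 7.446° = 0.12995722 rad
x = r_b·(cos φ + φ·sin φ) = 111.403358·(0.99156744 + 0.12995722·0.12959172) = 112.340128
y = r_b·(sin φ − φ·cos φ) = 111.403358·(0.12959172 − 0.12995722·0.99156744) = 0.081366

x=112.340128 y=0.081366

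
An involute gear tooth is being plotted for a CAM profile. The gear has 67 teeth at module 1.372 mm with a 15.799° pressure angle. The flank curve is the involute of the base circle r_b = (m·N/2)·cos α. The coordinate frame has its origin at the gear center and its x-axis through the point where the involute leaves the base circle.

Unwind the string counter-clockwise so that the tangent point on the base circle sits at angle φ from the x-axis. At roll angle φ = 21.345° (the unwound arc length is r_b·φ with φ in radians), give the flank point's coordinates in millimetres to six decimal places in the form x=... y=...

x=47.188980 y=0.751683

pitch radius r_p = m·N/2 = 1.372·67/2 = 45.962000
base radius r_b = r_p·cos α = 45.962000·cos 15.799° = 44.225682
roll angle φ = 21.345° = 0.37254053 rad
x = r_b·(cos φ + φ·sin φ) = 44.225682·(0.93140564 + 0.37254053·0.36398287) = 47.188980
y = r_b·(sin φ − φ·cos φ) = 44.225682·(0.36398287 − 0.37254053·0.93140564) = 0.751683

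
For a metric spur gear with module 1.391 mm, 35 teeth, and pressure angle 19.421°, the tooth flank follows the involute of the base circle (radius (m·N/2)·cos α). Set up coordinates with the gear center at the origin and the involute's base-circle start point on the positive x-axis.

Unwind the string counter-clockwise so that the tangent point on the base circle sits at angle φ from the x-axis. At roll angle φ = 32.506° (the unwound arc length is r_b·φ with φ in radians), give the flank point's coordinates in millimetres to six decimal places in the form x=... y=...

pitch radius r_p = m·N/2 = 1.391·35/2 = 24.342500
base radius r_b = r_p·cos α = 24.342500·cos 19.421° = 22.957432
roll angle φ = 32.506° = 0.56733673 rad
x = r_b·(cos φ + φ·sin φ) = 22.957432·(0.84333518 + 0.56733673·0.53738793) = 26.360070
y = r_b·(sin φ − φ·cos φ) = 22.957432·(0.53738793 − 0.56733673·0.84333518) = 1.352948

x=26.360070 y=1.352948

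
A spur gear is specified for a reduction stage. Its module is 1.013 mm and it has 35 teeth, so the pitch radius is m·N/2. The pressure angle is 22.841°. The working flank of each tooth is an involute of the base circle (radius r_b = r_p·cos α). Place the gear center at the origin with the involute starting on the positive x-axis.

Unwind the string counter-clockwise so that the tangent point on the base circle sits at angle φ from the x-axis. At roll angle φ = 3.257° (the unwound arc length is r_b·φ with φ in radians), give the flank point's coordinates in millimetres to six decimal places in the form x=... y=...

pitch radius r_p = m·N/2 = 1.013·35/2 = 17.727500
base radius r_b = r_p·cos α = 17.727500·cos 22.841° = 16.337409
roll angle φ = 3.257° = 0.05684537 rad
x = r_b·(cos φ + φ·sin φ) = 16.337409·(0.99838474 + 0.05684537·0.05681476) = 16.363784
y = r_b·(sin φ − φ·cos φ) = 16.337409·(0.05681476 − 0.05684537·0.99838474) = 0.001000

x=16.363784 y=0.001000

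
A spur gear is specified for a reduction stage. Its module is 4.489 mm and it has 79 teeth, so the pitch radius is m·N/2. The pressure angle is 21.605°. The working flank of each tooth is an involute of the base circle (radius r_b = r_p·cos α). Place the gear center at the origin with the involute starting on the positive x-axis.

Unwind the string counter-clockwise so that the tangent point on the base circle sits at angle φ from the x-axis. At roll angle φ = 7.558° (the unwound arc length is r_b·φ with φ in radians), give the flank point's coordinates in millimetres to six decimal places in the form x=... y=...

pitch radius r_p = m·N/2 = 4.489·79/2 = 177.315500
base radius r_b = r_p·cos α = 177.315500·cos 21.605° = 164.858086
roll angle φ = 7.558° = 0.13191198 rad
x = r_b·(cos φ + φ·sin φ) = 164.858086·(0.99131222 + 0.13191198·0.13152976) = 166.286181
y = r_b·(sin φ − φ·cos φ) = 164.858086·(0.13152976 − 0.13191198·0.99131222) = 0.125917

x=166.286181 y=0.125917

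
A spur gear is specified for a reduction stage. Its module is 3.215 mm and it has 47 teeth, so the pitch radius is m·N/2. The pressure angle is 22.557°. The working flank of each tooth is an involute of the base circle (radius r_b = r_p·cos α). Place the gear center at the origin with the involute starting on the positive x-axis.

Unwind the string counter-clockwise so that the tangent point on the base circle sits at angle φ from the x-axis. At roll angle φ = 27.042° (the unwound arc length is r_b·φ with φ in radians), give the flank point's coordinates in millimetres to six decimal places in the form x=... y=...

pitch radius r_p = m·N/2 = 3.215·47/2 = 75.552500
base radius r_b = r_p·cos α = 75.552500·cos 22.557° = 69.772610
roll angle φ = 27.042° = 0.47197194 rad
x = r_b·(cos φ + φ·sin φ) = 69.772610·(0.89067349 + 0.47197194·0.45464352) = 77.116350
y = r_b·(sin φ − φ·cos φ) = 69.772610·(0.45464352 − 0.47197194·0.89067349) = 2.391151

x=77.116350 y=2.391151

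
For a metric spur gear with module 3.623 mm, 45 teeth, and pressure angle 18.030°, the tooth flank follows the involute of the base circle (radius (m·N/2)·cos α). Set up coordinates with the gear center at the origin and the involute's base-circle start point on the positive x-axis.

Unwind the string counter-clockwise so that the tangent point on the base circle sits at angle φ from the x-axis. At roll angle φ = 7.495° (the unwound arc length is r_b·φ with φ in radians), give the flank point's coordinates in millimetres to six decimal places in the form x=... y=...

pitch radius r_p = m·N/2 = 3.623·45/2 = 81.517500
base radius r_b = r_p·cos α = 81.517500·cos 18.030° = 77.514549
roll angle φ = 7.495° = 0.13081243 rad
x = r_b·(cos φ + φ·sin φ) = 77.514549·(0.99145625 + 0.13081243·0.13043967) = 78.174925
y = r_b·(sin φ − φ·cos φ) = 77.514549·(0.13043967 − 0.13081243·0.99145625) = 0.057739

x=78.174925 y=0.057739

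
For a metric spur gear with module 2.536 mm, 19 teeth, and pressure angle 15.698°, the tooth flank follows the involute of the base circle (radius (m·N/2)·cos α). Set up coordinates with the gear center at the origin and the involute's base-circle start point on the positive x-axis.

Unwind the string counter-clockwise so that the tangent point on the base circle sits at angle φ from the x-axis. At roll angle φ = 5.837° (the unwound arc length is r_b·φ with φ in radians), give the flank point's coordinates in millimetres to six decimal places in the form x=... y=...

x=23.313441 y=0.008166

pitch radius r_p = m·N/2 = 2.536·19/2 = 24.092000
base radius r_b = r_p·cos α = 24.092000·cos 15.698° = 23.193397
roll angle φ = 5.837° = 0.10187487 rad
x = r_b·(cos φ + φ·sin φ) = 23.193397·(0.99481524 + 0.10187487·0.10169874) = 23.313441
y = r_b·(sin φ − φ·cos φ) = 23.193397·(0.10169874 − 0.10187487·0.99481524) = 0.008166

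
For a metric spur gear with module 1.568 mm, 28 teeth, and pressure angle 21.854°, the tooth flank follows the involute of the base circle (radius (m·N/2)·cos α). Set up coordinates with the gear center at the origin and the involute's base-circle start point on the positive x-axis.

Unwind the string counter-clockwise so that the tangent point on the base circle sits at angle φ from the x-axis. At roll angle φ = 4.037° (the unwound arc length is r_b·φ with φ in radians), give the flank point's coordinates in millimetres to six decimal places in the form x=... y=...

x=20.424940 y=0.002374

pitch radius r_p = m·N/2 = 1.568·28/2 = 21.952000
base radius r_b = r_p·cos α = 21.952000·cos 21.854° = 20.374428
roll angle φ = 4.037° = 0.07045894 rad
x = r_b·(cos φ + φ·sin φ) = 20.374428·(0.99751880 + 0.07045894·0.07040066) = 20.424940
y = r_b·(sin φ − φ·cos φ) = 20.374428·(0.07040066 − 0.07045894·0.99751880) = 0.002374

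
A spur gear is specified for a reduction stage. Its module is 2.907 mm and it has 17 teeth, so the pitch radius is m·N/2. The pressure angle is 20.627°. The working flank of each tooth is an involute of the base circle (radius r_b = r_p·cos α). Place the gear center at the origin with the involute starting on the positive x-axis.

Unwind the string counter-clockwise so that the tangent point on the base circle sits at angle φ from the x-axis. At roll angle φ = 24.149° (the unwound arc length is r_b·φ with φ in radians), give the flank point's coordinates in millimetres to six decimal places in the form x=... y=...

x=25.089198 y=0.566975

pitch radius r_p = m·N/2 = 2.907·17/2 = 24.709500
base radius r_b = r_p·cos α = 24.709500·cos 20.627° = 23.125464
roll angle φ = 24.149° = 0.42147956 rad
x = r_b·(cos φ + φ·sin φ) = 23.125464·(0.91248463 + 0.42147956·0.40911098) = 25.089198
y = r_b·(sin φ − φ·cos φ) = 23.125464·(0.40911098 − 0.42147956·0.91248463) = 0.566975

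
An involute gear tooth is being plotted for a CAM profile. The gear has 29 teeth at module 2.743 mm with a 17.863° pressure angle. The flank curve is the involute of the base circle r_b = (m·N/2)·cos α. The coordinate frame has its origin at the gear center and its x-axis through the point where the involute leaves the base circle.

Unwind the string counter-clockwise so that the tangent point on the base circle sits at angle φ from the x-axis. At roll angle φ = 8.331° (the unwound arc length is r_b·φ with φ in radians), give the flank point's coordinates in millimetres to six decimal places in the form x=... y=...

x=38.254194 y=0.038710

pitch radius r_p = m·N/2 = 2.743·29/2 = 39.773500
base radius r_b = r_p·cos α = 39.773500·cos 17.863° = 37.856126
roll angle φ = 8.331° = 0.14540338 rad
x = r_b·(cos φ + φ·sin φ) = 37.856126·(0.98944754 + 0.14540338·0.14489156) = 38.254194
y = r_b·(sin φ − φ·cos φ) = 37.856126·(0.14489156 − 0.14540338·0.98944754) = 0.038710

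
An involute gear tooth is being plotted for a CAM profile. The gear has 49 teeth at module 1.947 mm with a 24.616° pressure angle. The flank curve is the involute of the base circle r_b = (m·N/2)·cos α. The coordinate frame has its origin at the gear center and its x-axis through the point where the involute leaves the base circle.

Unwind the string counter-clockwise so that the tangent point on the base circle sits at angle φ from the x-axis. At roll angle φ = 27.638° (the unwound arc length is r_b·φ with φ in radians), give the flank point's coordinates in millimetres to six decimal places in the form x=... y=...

x=48.122005 y=1.585056

pitch radius r_p = m·N/2 = 1.947·49/2 = 47.701500
base radius r_b = r_p·cos α = 47.701500·cos 24.616° = 43.366379
roll angle φ = 27.638° = 0.48237410 rad
x = r_b·(cos φ + φ·sin φ) = 43.366379·(0.88589611 + 0.48237410·0.46388369) = 48.122005
y = r_b·(sin φ − φ·cos φ) = 43.366379·(0.46388369 − 0.48237410·0.88589611) = 1.585056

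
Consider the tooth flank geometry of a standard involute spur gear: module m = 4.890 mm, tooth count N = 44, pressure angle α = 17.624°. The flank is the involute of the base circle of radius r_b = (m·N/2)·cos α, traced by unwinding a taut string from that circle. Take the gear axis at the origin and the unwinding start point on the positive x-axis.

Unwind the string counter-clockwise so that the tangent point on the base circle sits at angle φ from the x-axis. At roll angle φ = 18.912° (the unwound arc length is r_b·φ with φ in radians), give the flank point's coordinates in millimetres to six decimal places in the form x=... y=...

pitch radius r_p = m·N/2 = 4.890·44/2 = 107.580000
base radius r_b = r_p·cos α = 107.580000·cos 17.624° = 102.530617
roll angle φ = 18.912° = 0.33007667 rad
x = r_b·(cos φ + φ·sin φ) = 102.530617·(0.94601750 + 0.33007667·0.32411556) = 107.964789
y = r_b·(sin φ − φ·cos φ) = 102.530617·(0.32411556 − 0.33007667·0.94601750) = 1.215732

x=107.964789 y=1.215732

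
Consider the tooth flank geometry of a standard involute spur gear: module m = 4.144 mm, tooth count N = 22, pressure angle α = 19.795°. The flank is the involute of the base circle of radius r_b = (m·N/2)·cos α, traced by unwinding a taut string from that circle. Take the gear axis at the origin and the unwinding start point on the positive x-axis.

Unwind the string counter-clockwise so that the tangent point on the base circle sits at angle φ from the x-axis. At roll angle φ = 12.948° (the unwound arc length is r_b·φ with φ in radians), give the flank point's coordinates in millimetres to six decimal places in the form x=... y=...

x=43.971707 y=0.164157

pitch radius r_p = m·N/2 = 4.144·22/2 = 45.584000
base radius r_b = r_p·cos α = 45.584000·cos 19.795° = 42.890456
roll angle φ = 12.948° = 0.22598523 rad
x = r_b·(cos φ + φ·sin φ) = 42.890456·(0.97457382 + 0.22598523·0.22406665) = 43.971707
y = r_b·(sin φ − φ·cos φ) = 42.890456·(0.22406665 − 0.22598523·0.97457382) = 0.164157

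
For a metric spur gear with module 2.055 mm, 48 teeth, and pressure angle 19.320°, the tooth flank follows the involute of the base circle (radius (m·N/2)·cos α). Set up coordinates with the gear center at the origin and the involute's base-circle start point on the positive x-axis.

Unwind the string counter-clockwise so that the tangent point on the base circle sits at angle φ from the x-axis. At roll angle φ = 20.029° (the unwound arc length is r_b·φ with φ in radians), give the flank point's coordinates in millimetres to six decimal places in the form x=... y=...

x=49.300045 y=0.654670

pitch radius r_p = m·N/2 = 2.055·48/2 = 49.320000
base radius r_b = r_p·cos α = 49.320000·cos 19.320° = 46.542570
roll angle φ = 20.029° = 0.34957200 rad
x = r_b·(cos φ + φ·sin φ) = 46.542570·(0.93951939 + 0.34957200·0.34249572) = 49.300045
y = r_b·(sin φ − φ·cos φ) = 46.542570·(0.34249572 − 0.34957200·0.93951939) = 0.654670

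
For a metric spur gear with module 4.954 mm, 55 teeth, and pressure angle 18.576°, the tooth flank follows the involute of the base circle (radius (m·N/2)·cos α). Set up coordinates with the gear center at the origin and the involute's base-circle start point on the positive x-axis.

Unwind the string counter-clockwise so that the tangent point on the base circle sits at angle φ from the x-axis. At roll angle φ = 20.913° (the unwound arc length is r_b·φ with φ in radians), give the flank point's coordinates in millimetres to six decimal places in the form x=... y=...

pitch radius r_p = m·N/2 = 4.954·55/2 = 136.235000
base radius r_b = r_p·cos α = 136.235000·cos 18.576° = 129.137420
roll angle φ = 20.913° = 0.36500071 rad
x = r_b·(cos φ + φ·sin φ) = 129.137420·(0.93412351 + 0.36500071·0.35694995) = 137.455225
y = r_b·(sin φ − φ·cos φ) = 129.137420·(0.35694995 − 0.36500071·0.93412351) = 2.065451

x=137.455225 y=2.065451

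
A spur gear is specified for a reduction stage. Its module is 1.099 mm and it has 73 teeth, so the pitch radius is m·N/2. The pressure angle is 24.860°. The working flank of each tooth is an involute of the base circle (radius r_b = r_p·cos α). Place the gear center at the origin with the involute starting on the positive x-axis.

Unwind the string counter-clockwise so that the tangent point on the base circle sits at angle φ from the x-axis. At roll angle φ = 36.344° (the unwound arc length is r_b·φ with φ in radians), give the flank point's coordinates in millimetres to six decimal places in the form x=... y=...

x=42.998566 y=2.973667

pitch radius r_p = m·N/2 = 1.099·73/2 = 40.113500
base radius r_b = r_p·cos α = 40.113500·cos 24.860° = 36.396492
roll angle φ = 36.344° = 0.63432246 rad
x = r_b·(cos φ + φ·sin φ) = 36.396492·(0.80547341 + 0.63432246·0.59263191) = 42.998566
y = r_b·(sin φ − φ·cos φ) = 36.396492·(0.59263191 − 0.63432246·0.80547341) = 2.973667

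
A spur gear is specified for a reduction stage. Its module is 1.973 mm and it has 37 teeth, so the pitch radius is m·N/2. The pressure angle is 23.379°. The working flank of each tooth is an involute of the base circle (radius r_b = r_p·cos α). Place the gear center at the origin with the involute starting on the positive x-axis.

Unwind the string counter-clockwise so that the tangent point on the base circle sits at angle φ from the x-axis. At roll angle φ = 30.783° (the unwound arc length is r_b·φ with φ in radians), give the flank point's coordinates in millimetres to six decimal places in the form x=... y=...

x=37.995918 y=1.682479

pitch radius r_p = m·N/2 = 1.973·37/2 = 36.500500
base radius r_b = r_p·cos α = 36.500500·cos 23.379° = 33.503814
roll angle φ = 30.783° = 0.53726470 rad
x = r_b·(cos φ + φ·sin φ) = 33.503814·(0.85911179 + 0.53726470·0.51178798) = 37.995918
y = r_b·(sin φ − φ·cos φ) = 33.503814·(0.51178798 − 0.53726470·0.85911179) = 1.682479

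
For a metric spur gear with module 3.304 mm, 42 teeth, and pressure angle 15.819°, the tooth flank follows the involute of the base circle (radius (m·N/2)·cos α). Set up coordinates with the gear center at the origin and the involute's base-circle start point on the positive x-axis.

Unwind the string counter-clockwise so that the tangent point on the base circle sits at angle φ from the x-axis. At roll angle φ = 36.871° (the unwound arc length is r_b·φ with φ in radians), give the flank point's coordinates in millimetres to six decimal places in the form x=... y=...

x=79.180311 y=5.688070

pitch radius r_p = m·N/2 = 3.304·42/2 = 69.384000
base radius r_b = r_p·cos α = 69.384000·cos 15.819° = 66.756265
roll angle φ = 36.871° = 0.64352035 rad
x = r_b·(cos φ + φ·sin φ) = 66.756265·(0.79998846 + 0.64352035·0.60001539) = 79.180311
y = r_b·(sin φ − φ·cos φ) = 66.756265·(0.60001539 − 0.64352035·0.79998846) = 5.688070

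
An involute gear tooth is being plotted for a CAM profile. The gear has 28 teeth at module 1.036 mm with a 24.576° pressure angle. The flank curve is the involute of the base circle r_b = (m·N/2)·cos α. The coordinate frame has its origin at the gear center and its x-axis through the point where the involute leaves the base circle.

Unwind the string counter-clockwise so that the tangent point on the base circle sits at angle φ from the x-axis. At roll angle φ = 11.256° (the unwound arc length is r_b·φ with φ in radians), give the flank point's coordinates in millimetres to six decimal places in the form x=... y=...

pitch radius r_p = m·N/2 = 1.036·28/2 = 14.504000
base radius r_b = r_p·cos α = 14.504000·cos 24.576° = 13.190088
roll angle φ = 11.256° = 0.19645426 rad
x = r_b·(cos φ + φ·sin φ) = 13.190088·(0.98076485 + 0.19645426·0.19519303) = 13.442169
y = r_b·(sin φ − φ·cos φ) = 13.190088·(0.19519303 − 0.19645426·0.98076485) = 0.033207

x=13.442169 y=0.033207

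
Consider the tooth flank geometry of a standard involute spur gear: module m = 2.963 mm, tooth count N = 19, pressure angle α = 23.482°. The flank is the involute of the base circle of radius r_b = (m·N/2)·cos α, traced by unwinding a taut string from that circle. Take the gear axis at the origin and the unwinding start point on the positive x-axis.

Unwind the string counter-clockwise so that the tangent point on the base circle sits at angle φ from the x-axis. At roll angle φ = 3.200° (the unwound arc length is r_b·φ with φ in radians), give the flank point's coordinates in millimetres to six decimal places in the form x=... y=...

pitch radius r_p = m·N/2 = 2.963·19/2 = 28.148500
base radius r_b = r_p·cos α = 28.148500·cos 23.482° = 25.817390
roll angle φ = 3.200° = 0.05585054 rad
x = r_b·(cos φ + φ·sin φ) = 25.817390·(0.99844076 + 0.05585054·0.05582150) = 25.857625
y = r_b·(sin φ − φ·cos φ) = 25.817390·(0.05582150 − 0.05585054·0.99844076) = 0.001499

x=25.857625 y=0.001499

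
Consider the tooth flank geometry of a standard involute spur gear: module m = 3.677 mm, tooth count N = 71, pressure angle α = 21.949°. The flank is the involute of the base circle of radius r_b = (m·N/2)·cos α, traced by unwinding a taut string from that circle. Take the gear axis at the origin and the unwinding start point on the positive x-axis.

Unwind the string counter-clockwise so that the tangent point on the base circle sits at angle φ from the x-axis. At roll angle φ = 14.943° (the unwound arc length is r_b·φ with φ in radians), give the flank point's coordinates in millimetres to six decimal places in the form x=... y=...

pitch radius r_p = m·N/2 = 3.677·71/2 = 130.533500
base radius r_b = r_p·cos α = 130.533500·cos 21.949° = 121.072031
roll angle φ = 14.943° = 0.26080455 rad
x = r_b·(cos φ + φ·sin φ) = 121.072031·(0.96618283 + 0.26080455·0.25785798) = 125.119877
y = r_b·(sin φ − φ·cos φ) = 121.072031·(0.25785798 − 0.26080455·0.96618283) = 0.711068

x=125.119877 y=0.711068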